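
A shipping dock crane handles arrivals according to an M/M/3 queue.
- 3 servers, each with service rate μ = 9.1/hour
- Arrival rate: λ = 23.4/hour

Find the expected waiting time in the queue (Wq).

Traffic intensity: ρ = λ/(cμ) = 23.4/(3×9.1) = 0.8571
Since ρ = 0.8571 < 1, system is stable.
Offered load a = λ/μ = cρ = 23.4/9.1 = 2.5714
P₀ = [ Σₙ₌₀^2 aⁿ/n! + a^3/(3!(1-ρ)) ]⁻¹
Σ = a^0/0! + a^1/1! + a^2/2! = 1.000000 + 2.571429 + 3.306122 = 6.8776
a^3/(3!(1-ρ)) = 17.0029/(6 × 0.142857) = 19.8367
P₀ = 1/(6.8776 + 19.8367) = 0.03743
Lq = P₀·a^3·ρ / (3!(1-ρ)²) = 0.037433 × 17.0029 × 0.85714 / (6 × 0.020408) = 4.4553
Wq = Lq/λ = 4.4553/23.4 = 0.1904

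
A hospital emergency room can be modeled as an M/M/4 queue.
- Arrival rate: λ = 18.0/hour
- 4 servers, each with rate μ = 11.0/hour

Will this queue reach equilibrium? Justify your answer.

Stability requires ρ = λ/(cμ) < 1
ρ = 18.0/(4 × 11.0) = 18.0/44.00 = 0.4091
Since 0.4091 < 1, the system is STABLE.
The servers are busy 40.91% of the time.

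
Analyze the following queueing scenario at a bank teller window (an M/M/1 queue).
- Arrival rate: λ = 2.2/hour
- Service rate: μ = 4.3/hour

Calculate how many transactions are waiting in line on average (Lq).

ρ = λ/μ = 2.2/4.3 = 0.5116
For M/M/1: Lq = λ²/(μ(μ-λ))
Lq = 4.84/(4.3 × 2.10)
Lq = 0.5360 transactions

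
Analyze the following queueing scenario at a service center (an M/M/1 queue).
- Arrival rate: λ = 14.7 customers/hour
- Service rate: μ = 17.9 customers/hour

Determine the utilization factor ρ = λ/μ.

Server utilization: ρ = λ/μ
ρ = 14.7/17.9 = 0.8212
The server is busy 82.12% of the time.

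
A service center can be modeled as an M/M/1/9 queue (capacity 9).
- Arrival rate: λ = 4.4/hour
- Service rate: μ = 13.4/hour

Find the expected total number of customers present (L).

ρ = λ/μ = 4.4/13.4 = 0.328358
P₀ = (1-ρ)/(1-ρ^(K+1)) = (1-0.328358)/(1-0.328358^10) = 0.671642/0.999985 = 0.6717
P_K = P₀×ρ^K = 0.6717 × 0.328358^9 = 0.6717 × 0.00004437 = 0.00002980
L = ρ[1 - (K+1)ρ^K + Kρ^(K+1)] / [(1-ρ)(1-ρ^(K+1))]
L = 0.328358 × (1 - 10×0.00004437 + 9×0.00001457) / ((1 - 0.328358) × (1 - 0.00001457)) = 0.4887 customers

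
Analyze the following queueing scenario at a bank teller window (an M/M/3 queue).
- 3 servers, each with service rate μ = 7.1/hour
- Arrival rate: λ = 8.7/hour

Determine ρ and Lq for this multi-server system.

Traffic intensity: ρ = λ/(cμ) = 8.7/(3×7.1) = 0.4085
Since ρ = 0.4085 < 1, system is stable.
Offered load a = λ/μ = cρ = 8.7/7.1 = 1.2254
P₀ = [ Σₙ₌₀^2 aⁿ/n! + a^3/(3!(1-ρ)) ]⁻¹
Σ = a^0/0! + a^1/1! + a^2/2! = 1.0000 + 1.2254 + 0.7507 = 2.9761
a^3/(3!(1-ρ)) = 1.8399/(6 × 0.5915) = 0.5184
P₀ = 1/(2.9761 + 0.5184) = 0.2862
Lq = P₀·a^3·ρ / (3!(1-ρ)²) = 0.28617 × 1.8399 × 0.40845 / (6 × 0.34993) = 0.1024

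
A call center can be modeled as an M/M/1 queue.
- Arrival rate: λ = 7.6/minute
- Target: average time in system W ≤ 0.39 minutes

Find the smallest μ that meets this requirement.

For M/M/1: W = 1/(μ-λ)
Need W ≤ 0.39, so 1/(μ-λ) ≤ 0.39
μ - λ ≥ 1/0.39 = 2.5641
μ ≥ 7.6 + 2.5641 = 10.1641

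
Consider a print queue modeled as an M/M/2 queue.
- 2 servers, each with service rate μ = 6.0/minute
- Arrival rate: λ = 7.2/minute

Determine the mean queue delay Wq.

Traffic intensity: ρ = λ/(cμ) = 7.2/(2×6.0) = 0.6000
Since ρ = 0.6000 < 1, system is stable.
Offered load a = λ/μ = cρ = 7.2/6.0 = 1.2000
P₀ = [ Σₙ₌₀^1 aⁿ/n! + a^2/(2!(1-ρ)) ]⁻¹
Σ = a^0/0! + a^1/1! = 1.0000 + 1.2000 = 2.2000
a^2/(2!(1-ρ)) = 1.4400/(2 × 0.4000) = 1.8000
P₀ = 1/(2.2000 + 1.8000) = 0.2500
Lq = P₀·a^2·ρ / (2!(1-ρ)²) = 0.2500 × 1.4400 × 0.6000 / (2 × 0.1600) = 0.6750
Wq = Lq/λ = 0.6750/7.2 = 0.09375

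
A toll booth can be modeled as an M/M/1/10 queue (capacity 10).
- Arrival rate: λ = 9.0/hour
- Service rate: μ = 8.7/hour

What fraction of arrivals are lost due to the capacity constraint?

ρ = λ/μ = 9.0/8.7 = 1.03448
P₀ = (1-ρ)/(1-ρ^(K+1)) = (1-1.03448)/(1-1.03448^11) = -0.03448/-0.4519 = 0.07630
P_K = P₀×ρ^K = 0.07630 × 1.03448^10 = 0.07630 × 1.4035 = 0.1071
Blocking probability = 10.71%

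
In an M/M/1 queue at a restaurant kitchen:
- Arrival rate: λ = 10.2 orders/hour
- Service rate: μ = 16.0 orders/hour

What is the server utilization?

Server utilization: ρ = λ/μ
ρ = 10.2/16.0 = 0.6375
The server is busy 63.75% of the time.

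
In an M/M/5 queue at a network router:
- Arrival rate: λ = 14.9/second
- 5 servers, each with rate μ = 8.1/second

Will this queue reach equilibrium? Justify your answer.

Stability requires ρ = λ/(cμ) < 1
ρ = 14.9/(5 × 8.1) = 14.9/40.50 = 0.3679
Since 0.3679 < 1, the system is STABLE.
The servers are busy 36.79% of the time.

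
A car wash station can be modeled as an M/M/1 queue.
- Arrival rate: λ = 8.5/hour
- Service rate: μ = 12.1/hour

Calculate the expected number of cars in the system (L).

ρ = λ/μ = 8.5/12.1 = 0.7025
For M/M/1: L = λ/(μ-λ)
L = 8.5/(12.1-8.5) = 8.5/3.60
L = 2.3611 cars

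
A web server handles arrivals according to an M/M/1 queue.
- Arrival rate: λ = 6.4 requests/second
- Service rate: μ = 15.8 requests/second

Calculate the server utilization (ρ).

Server utilization: ρ = λ/μ
ρ = 6.4/15.8 = 0.4051
The server is busy 40.51% of the time.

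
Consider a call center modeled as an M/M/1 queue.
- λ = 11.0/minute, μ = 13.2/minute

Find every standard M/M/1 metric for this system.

Step 1: ρ = λ/μ = 11.0/13.2 = 0.8333
Step 2: L = λ/(μ-λ) = 11.0/2.20 = 5.0000
Step 3: Lq = λ²/(μ(μ-λ)) = 121.00/(13.2×2.20) = 4.1667
Step 4: W = 1/(μ-λ) = 1/2.20 = 0.45455
Step 5: Wq = λ/(μ(μ-λ)) = 11.0/(13.2×2.20) = 0.3788
Step 6: P(0) = 1-ρ = 0.1667
Verify: L = λW = 11.0×0.45455 = 5.0000 ✔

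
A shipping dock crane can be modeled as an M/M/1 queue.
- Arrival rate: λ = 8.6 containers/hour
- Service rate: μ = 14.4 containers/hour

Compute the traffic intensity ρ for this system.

Server utilization: ρ = λ/μ
ρ = 8.6/14.4 = 0.5972
The server is busy 59.72% of the time.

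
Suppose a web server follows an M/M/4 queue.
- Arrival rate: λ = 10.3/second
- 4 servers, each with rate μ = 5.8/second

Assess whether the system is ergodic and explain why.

Stability requires ρ = λ/(cμ) < 1
ρ = 10.3/(4 × 5.8) = 10.3/23.20 = 0.4440
Since 0.4440 < 1, the system is STABLE.
The servers are busy 44.40% of the time.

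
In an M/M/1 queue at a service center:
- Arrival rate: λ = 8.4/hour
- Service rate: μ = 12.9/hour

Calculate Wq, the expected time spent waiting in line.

First, compute utilization: ρ = λ/μ = 8.4/12.9 = 0.6512
For M/M/1: Wq = λ/(μ(μ-λ))
Wq = 8.4/(12.9 × (12.9-8.4))
Wq = 8.4/(12.9 × 4.50)
Wq = 0.1447 hours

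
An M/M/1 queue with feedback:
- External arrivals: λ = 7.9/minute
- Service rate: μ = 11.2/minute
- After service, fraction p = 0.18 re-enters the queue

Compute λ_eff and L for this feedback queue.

Effective arrival rate: λ_eff = λ/(1-p) = 7.9/(1-0.18) = 7.9/0.82 = 9.6341
ρ = λ_eff/μ = 9.6341/11.2 = 0.86019
L = ρ/(1-ρ) = 0.86019/(1-0.86019) = 6.1526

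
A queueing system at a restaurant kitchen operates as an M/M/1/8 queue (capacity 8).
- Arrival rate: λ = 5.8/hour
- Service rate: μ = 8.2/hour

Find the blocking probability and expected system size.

ρ = λ/μ = 5.8/8.2 = 0.70732
P₀ = (1-ρ)/(1-ρ^(K+1)) = (1-0.70732)/(1-0.70732^9) = 0.2927/0.9557 = 0.3063
P_K = P₀×ρ^K = 0.3063 × 0.70732^8 = 0.3063 × 0.06265 = 0.01919
Blocking probability P_8 = 0.01919 (1.92%)
L = ρ[1 - (K+1)ρ^K + Kρ^(K+1)] / [(1-ρ)(1-ρ^(K+1))]
L = 0.70732 × (1 - 9×0.062651 + 8×0.044314) / ((1 - 0.70732) × (1 - 0.044314)) = 1.9994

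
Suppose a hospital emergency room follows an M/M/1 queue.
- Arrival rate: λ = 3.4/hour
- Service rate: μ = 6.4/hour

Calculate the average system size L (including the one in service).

ρ = λ/μ = 3.4/6.4 = 0.5312
For M/M/1: L = λ/(μ-λ)
L = 3.4/(6.4-3.4) = 3.4/3.00
L = 1.1333 patients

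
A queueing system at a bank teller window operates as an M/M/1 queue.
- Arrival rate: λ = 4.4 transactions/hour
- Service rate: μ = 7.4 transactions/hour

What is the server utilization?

Server utilization: ρ = λ/μ
ρ = 4.4/7.4 = 0.5946
The server is busy 59.46% of the time.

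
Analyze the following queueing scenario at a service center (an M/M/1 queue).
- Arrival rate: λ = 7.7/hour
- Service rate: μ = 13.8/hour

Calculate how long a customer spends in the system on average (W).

First, compute utilization: ρ = λ/μ = 7.7/13.8 = 0.5580
For M/M/1: W = 1/(μ-λ)
W = 1/(13.8-7.7) = 1/6.10
W = 0.1639 hours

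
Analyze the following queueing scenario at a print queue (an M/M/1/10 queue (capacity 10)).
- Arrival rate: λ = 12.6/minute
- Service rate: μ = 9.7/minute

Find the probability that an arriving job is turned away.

ρ = λ/μ = 12.6/9.7 = 1.29897
P₀ = (1-ρ)/(1-ρ^(K+1)) = (1-1.29897)/(1-1.29897^11) = -0.2990/-16.7660 = 0.01783
P_K = P₀×ρ^K = 0.01783 × 1.29897^10 = 0.01783 × 13.6770 = 0.2439
Blocking probability = 24.39%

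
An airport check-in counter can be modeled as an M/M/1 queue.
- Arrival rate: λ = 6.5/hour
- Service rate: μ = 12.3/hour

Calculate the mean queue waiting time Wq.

First, compute utilization: ρ = λ/μ = 6.5/12.3 = 0.5285
For M/M/1: Wq = λ/(μ(μ-λ))
Wq = 6.5/(12.3 × (12.3-6.5))
Wq = 6.5/(12.3 × 5.80)
Wq = 0.09111 hours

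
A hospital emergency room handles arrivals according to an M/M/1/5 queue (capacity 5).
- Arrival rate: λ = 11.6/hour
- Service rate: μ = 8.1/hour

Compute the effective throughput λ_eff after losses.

ρ = λ/μ = 11.6/8.1 = 1.4321
P₀ = (1-ρ)/(1-ρ^(K+1)) = (1-1.4321)/(1-1.4321^6) = -0.4321/-7.6266 = 0.05666
P_K = P₀×ρ^K = 0.05666 × 1.4321^5 = 0.05666 × 6.0237 = 0.3413
λ_eff = λ(1-P_K) = 11.6 × (1 - 0.341286) = 11.6 × 0.658714 = 7.6411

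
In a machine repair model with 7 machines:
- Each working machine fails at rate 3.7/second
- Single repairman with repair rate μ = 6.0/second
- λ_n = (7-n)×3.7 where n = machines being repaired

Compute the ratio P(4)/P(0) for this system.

P(4)/P(0) = ∏_{i=0}^{4-1} λ_i/μ_{i+1}
= (7-0)×3.7/6.0 × (7-1)×3.7/6.0 × (7-2)×3.7/6.0 × (7-3)×3.7/6.0
= 121.4734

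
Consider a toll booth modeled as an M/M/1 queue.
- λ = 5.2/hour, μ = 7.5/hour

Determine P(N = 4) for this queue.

ρ = λ/μ = 5.2/7.5 = 0.693333
P(n) = (1-ρ)ρⁿ
P(4) = (1-0.693333) × 0.693333^4
P(4) = 0.30667 × 0.23108
P(4) = 0.07087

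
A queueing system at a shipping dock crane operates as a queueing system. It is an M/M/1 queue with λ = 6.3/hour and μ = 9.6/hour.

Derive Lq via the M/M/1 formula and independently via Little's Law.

Method 1 (direct): Lq = λ²/(μ(μ-λ)) = 39.69/(9.6 × 3.30) = 1.2528

Method 2 (Little's Law):
W = 1/(μ-λ) = 1/3.30 = 0.30303
Wq = W - 1/μ = 0.30303 - 0.10417 = 0.19886
Lq = λWq = 6.3 × 0.19886 = 1.2528 ✔ (matches Method 1)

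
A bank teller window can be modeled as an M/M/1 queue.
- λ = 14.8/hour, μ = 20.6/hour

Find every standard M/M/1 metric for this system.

Step 1: ρ = λ/μ = 14.8/20.6 = 0.7184
Step 2: L = λ/(μ-λ) = 14.8/5.80 = 2.5517
Step 3: Lq = λ²/(μ(μ-λ)) = 219.04/(20.6×5.80) = 1.8333
Step 4: W = 1/(μ-λ) = 1/5.80 = 0.17241
Step 5: Wq = λ/(μ(μ-λ)) = 14.8/(20.6×5.80) = 0.1239
Step 6: P(0) = 1-ρ = 0.2816
Verify: L = λW = 14.8×0.17241 = 2.5517 ✔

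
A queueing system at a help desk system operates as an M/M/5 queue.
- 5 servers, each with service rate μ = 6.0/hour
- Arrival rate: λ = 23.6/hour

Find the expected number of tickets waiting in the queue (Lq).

Traffic intensity: ρ = λ/(cμ) = 23.6/(5×6.0) = 0.7867
Since ρ = 0.7867 < 1, system is stable.
Offered load a = λ/μ = cρ = 23.6/6.0 = 3.9333
P₀ = [ Σₙ₌₀^4 aⁿ/n! + a^5/(5!(1-ρ)) ]⁻¹
Σ = a^0/0! + a^1/1! + a^2/2! + a^3/3! + a^4/4! = 1.0000 + 3.9333 + 7.7356 + 10.1422 + 9.9731 = 32.7842
a^5/(5!(1-ρ)) = 941.4641/(120 × 0.2133333) = 36.7759
P₀ = 1/(32.7842 + 36.7759) = 0.01438
Lq = P₀·a^5·ρ / (5!(1-ρ)²) = 0.014376 × 941.4641 × 0.78667 / (120 × 0.045511) = 1.9496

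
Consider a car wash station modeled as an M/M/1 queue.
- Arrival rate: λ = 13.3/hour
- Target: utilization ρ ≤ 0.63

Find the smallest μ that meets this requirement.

ρ = λ/μ, so μ = λ/ρ
μ ≥ 13.3/0.63 = 21.1111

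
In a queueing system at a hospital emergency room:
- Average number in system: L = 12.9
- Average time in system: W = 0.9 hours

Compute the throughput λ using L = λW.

Little's Law: L = λW, so λ = L/W
λ = 12.9/0.9 = 14.3333 patients/hour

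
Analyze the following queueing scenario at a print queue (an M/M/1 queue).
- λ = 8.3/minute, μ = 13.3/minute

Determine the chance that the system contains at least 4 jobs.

ρ = λ/μ = 8.3/13.3 = 0.6241
P(N ≥ n) = ρⁿ
P(N ≥ 4) = 0.6241^4
P(N ≥ 4) = 0.1517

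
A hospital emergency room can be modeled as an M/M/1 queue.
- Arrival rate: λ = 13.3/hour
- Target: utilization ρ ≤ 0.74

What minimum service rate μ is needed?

ρ = λ/μ, so μ = λ/ρ
μ ≥ 13.3/0.74 = 17.9730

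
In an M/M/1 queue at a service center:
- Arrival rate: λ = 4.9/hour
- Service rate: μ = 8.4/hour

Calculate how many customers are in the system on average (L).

ρ = λ/μ = 4.9/8.4 = 0.5833
For M/M/1: L = λ/(μ-λ)
L = 4.9/(8.4-4.9) = 4.9/3.50
L = 1.4000 customers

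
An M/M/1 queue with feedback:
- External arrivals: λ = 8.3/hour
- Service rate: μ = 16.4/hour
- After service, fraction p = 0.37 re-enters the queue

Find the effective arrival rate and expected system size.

Effective arrival rate: λ_eff = λ/(1-p) = 8.3/(1-0.37) = 8.3/0.63 = 13.1746
ρ = λ_eff/μ = 13.1746/16.4 = 0.803329
L = ρ/(1-ρ) = 0.803329/(1-0.803329) = 4.0846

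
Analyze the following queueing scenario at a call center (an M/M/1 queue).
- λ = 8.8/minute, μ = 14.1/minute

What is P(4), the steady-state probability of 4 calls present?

ρ = λ/μ = 8.8/14.1 = 0.6241
P(n) = (1-ρ)ρⁿ
P(4) = (1-0.6241) × 0.6241^4
P(4) = 0.37590 × 0.15171
P(4) = 0.05703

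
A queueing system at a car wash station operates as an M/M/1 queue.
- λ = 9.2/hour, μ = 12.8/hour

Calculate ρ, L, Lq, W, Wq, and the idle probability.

Step 1: ρ = λ/μ = 9.2/12.8 = 0.7187
Step 2: L = λ/(μ-λ) = 9.2/3.60 = 2.5556
Step 3: Lq = λ²/(μ(μ-λ)) = 84.64/(12.8×3.60) = 1.8368
Step 4: W = 1/(μ-λ) = 1/3.60 = 0.27778
Step 5: Wq = λ/(μ(μ-λ)) = 9.2/(12.8×3.60) = 0.1997
Step 6: P(0) = 1-ρ = 0.2813
Verify: L = λW = 9.2×0.27778 = 2.5556 ✔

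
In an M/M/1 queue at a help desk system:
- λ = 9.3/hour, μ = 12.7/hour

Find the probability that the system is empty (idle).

ρ = λ/μ = 9.3/12.7 = 0.7323
P(0) = 1 - ρ = 1 - 0.7323 = 0.2677
The server is idle 26.77% of the time.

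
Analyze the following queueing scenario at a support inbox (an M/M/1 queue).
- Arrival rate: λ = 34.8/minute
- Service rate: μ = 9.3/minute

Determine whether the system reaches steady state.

Stability requires ρ = λ/(cμ) < 1
ρ = 34.8/(1 × 9.3) = 34.8/9.30 = 3.7419
Since 3.7419 ≥ 1, the system is UNSTABLE.
Queue grows without bound. Need μ > λ = 34.8.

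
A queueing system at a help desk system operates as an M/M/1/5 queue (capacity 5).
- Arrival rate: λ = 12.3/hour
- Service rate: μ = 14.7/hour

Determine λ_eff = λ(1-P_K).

ρ = λ/μ = 12.3/14.7 = 0.836735
P₀ = (1-ρ)/(1-ρ^(K+1)) = (1-0.836735)/(1-0.836735^6) = 0.1633/0.6568 = 0.2486
P_K = P₀×ρ^K = 0.2486 × 0.836735^5 = 0.2486 × 0.4101 = 0.1020
λ_eff = λ(1-P_K) = 12.3 × (1 - 0.10195) = 12.3 × 0.89805 = 11.0460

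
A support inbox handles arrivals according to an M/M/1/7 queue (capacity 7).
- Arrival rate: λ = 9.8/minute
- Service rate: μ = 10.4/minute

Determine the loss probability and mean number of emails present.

ρ = λ/μ = 9.8/10.4 = 0.9423
P₀ = (1-ρ)/(1-ρ^(K+1)) = (1-0.9423)/(1-0.9423^8) = 0.05770/0.3784 = 0.1525
P_K = P₀×ρ^K = 0.1525 × 0.9423^7 = 0.1525 × 0.6597 = 0.1006
Blocking probability P_7 = 0.1006 (10.06%)
L = ρ[1 - (K+1)ρ^K + Kρ^(K+1)] / [(1-ρ)(1-ρ^(K+1))]
L = 0.9423 × (1 - 8×0.6596664 + 7×0.6216036) / ((1 - 0.9423) × (1 - 0.6216036)) = 3.1892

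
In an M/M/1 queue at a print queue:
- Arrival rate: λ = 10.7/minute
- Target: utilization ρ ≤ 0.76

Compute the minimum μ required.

ρ = λ/μ, so μ = λ/ρ
μ ≥ 10.7/0.76 = 14.0789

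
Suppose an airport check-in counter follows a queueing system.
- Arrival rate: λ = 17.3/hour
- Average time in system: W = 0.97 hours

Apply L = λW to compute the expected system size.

Little's Law: L = λW
L = 17.3 × 0.97 = 16.7810 passengers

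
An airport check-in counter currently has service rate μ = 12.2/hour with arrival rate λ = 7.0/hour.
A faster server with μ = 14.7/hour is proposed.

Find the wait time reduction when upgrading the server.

System 1: ρ₁ = 7.0/12.2 = 0.5738, W₁ = 1/(12.2-7.0) = 0.19231
System 2: ρ₂ = 7.0/14.7 = 0.4762, W₂ = 1/(14.7-7.0) = 0.12987
Improvement: (W₁-W₂)/W₁ = (0.19231-0.12987)/0.19231 = 32.47%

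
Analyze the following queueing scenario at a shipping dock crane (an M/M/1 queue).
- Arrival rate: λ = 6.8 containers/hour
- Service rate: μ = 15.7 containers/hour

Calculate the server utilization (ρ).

Server utilization: ρ = λ/μ
ρ = 6.8/15.7 = 0.4331
The server is busy 43.31% of the time.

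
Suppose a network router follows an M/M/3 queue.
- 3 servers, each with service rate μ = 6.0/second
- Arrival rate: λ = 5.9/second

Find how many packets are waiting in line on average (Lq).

Traffic intensity: ρ = λ/(cμ) = 5.9/(3×6.0) = 0.3278
Since ρ = 0.3278 < 1, system is stable.
Offered load a = λ/μ = cρ = 5.9/6.0 = 0.9833
P₀ = [ Σₙ₌₀^2 aⁿ/n! + a^3/(3!(1-ρ)) ]⁻¹
Σ = a^0/0! + a^1/1! + a^2/2! = 1.0000 + 0.9833 + 0.4835 = 2.4668
a^3/(3!(1-ρ)) = 0.9508/(6 × 0.6722) = 0.2357
P₀ = 1/(2.4668 + 0.2357) = 0.3700
Lq = P₀·a^3·ρ / (3!(1-ρ)²) = 0.3700 × 0.9508 × 0.3278 / (6 × 0.4519) = 0.04253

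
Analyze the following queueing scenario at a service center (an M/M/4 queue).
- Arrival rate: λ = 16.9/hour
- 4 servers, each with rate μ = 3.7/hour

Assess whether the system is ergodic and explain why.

Stability requires ρ = λ/(cμ) < 1
ρ = 16.9/(4 × 3.7) = 16.9/14.80 = 1.1419
Since 1.1419 ≥ 1, the system is UNSTABLE.
Need c > λ/μ = 16.9/3.7 = 4.57.
Minimum servers needed: c = 5.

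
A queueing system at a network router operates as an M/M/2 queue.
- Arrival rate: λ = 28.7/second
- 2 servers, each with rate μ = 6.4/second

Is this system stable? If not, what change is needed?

Stability requires ρ = λ/(cμ) < 1
ρ = 28.7/(2 × 6.4) = 28.7/12.80 = 2.2422
Since 2.2422 ≥ 1, the system is UNSTABLE.
Need c > λ/μ = 28.7/6.4 = 4.48.
Minimum servers needed: c = 5.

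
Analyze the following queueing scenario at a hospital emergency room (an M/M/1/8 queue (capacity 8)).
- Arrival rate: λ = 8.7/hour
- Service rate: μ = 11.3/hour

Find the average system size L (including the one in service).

ρ = λ/μ = 8.7/11.3 = 0.76991
P₀ = (1-ρ)/(1-ρ^(K+1)) = (1-0.76991)/(1-0.76991^9) = 0.2301/0.9049 = 0.2543
P_K = P₀×ρ^K = 0.25426 × 0.76991^8 = 0.25426 × 0.12346 = 0.03139
L = ρ[1 - (K+1)ρ^K + Kρ^(K+1)] / [(1-ρ)(1-ρ^(K+1))]
L = 0.76991 × (1 - 9×0.12346 + 8×0.095052) / ((1 - 0.76991) × (1 - 0.095052)) = 2.4008 patients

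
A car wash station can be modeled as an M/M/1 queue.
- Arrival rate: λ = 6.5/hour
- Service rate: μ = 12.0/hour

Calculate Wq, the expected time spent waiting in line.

First, compute utilization: ρ = λ/μ = 6.5/12.0 = 0.5417
For M/M/1: Wq = λ/(μ(μ-λ))
Wq = 6.5/(12.0 × (12.0-6.5))
Wq = 6.5/(12.0 × 5.50)
Wq = 0.09848 hours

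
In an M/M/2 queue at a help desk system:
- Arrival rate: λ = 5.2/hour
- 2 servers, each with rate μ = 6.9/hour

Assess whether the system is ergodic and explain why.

Stability requires ρ = λ/(cμ) < 1
ρ = 5.2/(2 × 6.9) = 5.2/13.80 = 0.3768
Since 0.3768 < 1, the system is STABLE.
The servers are busy 37.68% of the time.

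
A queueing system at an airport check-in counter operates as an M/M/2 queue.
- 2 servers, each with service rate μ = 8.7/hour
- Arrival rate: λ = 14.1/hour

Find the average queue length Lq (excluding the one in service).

Traffic intensity: ρ = λ/(cμ) = 14.1/(2×8.7) = 0.8103
Since ρ = 0.8103 < 1, system is stable.
Offered load a = λ/μ = cρ = 14.1/8.7 = 1.6207
P₀ = [ Σₙ₌₀^1 aⁿ/n! + a^2/(2!(1-ρ)) ]⁻¹
Σ = a^0/0! + a^1/1! = 1.0000 + 1.6207 = 2.6207
a^2/(2!(1-ρ)) = 2.62663/(2 × 0.189655) = 6.9248
P₀ = 1/(2.6207 + 6.9248) = 0.1048
Lq = P₀·a^2·ρ / (2!(1-ρ)²) = 0.104762 × 2.62663 × 0.810345 / (2 × 0.0359691) = 3.0997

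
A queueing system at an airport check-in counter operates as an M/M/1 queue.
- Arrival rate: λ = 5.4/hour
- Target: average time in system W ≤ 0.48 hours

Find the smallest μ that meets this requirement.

For M/M/1: W = 1/(μ-λ)
Need W ≤ 0.48, so 1/(μ-λ) ≤ 0.48
μ - λ ≥ 1/0.48 = 2.0833
μ ≥ 5.4 + 2.0833 = 7.4833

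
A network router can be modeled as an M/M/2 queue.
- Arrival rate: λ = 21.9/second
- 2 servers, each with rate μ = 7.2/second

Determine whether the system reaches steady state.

Stability requires ρ = λ/(cμ) < 1
ρ = 21.9/(2 × 7.2) = 21.9/14.40 = 1.5208
Since 1.5208 ≥ 1, the system is UNSTABLE.
Need c > λ/μ = 21.9/7.2 = 3.04.
Minimum servers needed: c = 4.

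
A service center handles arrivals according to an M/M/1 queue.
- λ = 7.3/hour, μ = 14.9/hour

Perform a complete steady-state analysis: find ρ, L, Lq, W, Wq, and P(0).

Step 1: ρ = λ/μ = 7.3/14.9 = 0.4899
Step 2: L = λ/(μ-λ) = 7.3/7.60 = 0.9605
Step 3: Lq = λ²/(μ(μ-λ)) = 53.29/(14.9×7.60) = 0.4706
Step 4: W = 1/(μ-λ) = 1/7.60 = 0.13158
Step 5: Wq = λ/(μ(μ-λ)) = 7.3/(14.9×7.60) = 0.06446
Step 6: P(0) = 1-ρ = 0.5101
Verify: L = λW = 7.3×0.13158 = 0.9605 ✔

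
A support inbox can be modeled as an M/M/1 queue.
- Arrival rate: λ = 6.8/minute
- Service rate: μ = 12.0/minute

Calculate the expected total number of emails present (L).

ρ = λ/μ = 6.8/12.0 = 0.5667
For M/M/1: L = λ/(μ-λ)
L = 6.8/(12.0-6.8) = 6.8/5.20
L = 1.3077 emails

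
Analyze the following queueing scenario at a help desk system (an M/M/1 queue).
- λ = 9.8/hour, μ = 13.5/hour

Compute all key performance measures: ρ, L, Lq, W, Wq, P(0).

Step 1: ρ = λ/μ = 9.8/13.5 = 0.7259
Step 2: L = λ/(μ-λ) = 9.8/3.70 = 2.6486
Step 3: Lq = λ²/(μ(μ-λ)) = 96.04/(13.5×3.70) = 1.9227
Step 4: W = 1/(μ-λ) = 1/3.70 = 0.27027
Step 5: Wq = λ/(μ(μ-λ)) = 9.8/(13.5×3.70) = 0.1962
Step 6: P(0) = 1-ρ = 0.2741
Verify: L = λW = 9.8×0.27027 = 2.6486 ✔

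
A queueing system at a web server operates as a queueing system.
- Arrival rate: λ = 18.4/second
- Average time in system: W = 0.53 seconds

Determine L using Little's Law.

Little's Law: L = λW
L = 18.4 × 0.53 = 9.7520 requests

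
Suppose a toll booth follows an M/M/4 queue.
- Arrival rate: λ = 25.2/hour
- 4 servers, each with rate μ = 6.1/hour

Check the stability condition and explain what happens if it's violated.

Stability requires ρ = λ/(cμ) < 1
ρ = 25.2/(4 × 6.1) = 25.2/24.40 = 1.0328
Since 1.0328 ≥ 1, the system is UNSTABLE.
Need c > λ/μ = 25.2/6.1 = 4.13.
Minimum servers needed: c = 5.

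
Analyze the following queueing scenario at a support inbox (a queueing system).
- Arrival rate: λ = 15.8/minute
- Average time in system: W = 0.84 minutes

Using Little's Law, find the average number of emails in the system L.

Little's Law: L = λW
L = 15.8 × 0.84 = 13.2720 emails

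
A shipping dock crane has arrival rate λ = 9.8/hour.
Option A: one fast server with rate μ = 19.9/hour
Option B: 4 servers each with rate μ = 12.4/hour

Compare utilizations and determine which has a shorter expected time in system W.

Option A: single server μ = 19.9 (M/M/1)
  ρ_A = 9.8/19.9 = 0.4925
  W_A = 1/(μ-λ) = 1/(19.9-9.8) = 1/10.10 = 0.09901

Option B: 4 servers μ = 12.4 (M/M/4)
  ρ_B = λ/(cμ) = 9.8/(4×12.4) = 0.1976
  Offered load a = λ/μ = cρ = 9.8/12.4 = 0.7903
  P₀ = [ Σₙ₌₀^3 aⁿ/n! + a^4/(4!(1-ρ)) ]⁻¹
  Σ = a^0/0! + a^1/1! + a^2/2! + a^3/3! = 1.0000 + 0.7903 + 0.3123 + 0.08227 = 2.1849
  a^4/(4!(1-ρ)) = 0.3901/(24 × 0.8024) = 0.02026
  P₀ = 1/(2.1849 + 0.02026) = 0.4535
  Lq = P₀·a^4·ρ / (4!(1-ρ)²) = 0.4535 × 0.3901 × 0.1976 / (24 × 0.6439) = 0.002262
  Wq_B = Lq/λ = 0.002262/9.8 = 0.0002308
  W_B = Wq_B + 1/μ = 0.0002308 + 0.08065 = 0.08088

Since W_B = 0.08088 < W_A = 0.09901, Option B (multiple servers) has the shorter time in system.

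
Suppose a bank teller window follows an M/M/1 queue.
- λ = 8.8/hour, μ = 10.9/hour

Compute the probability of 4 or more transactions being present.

ρ = λ/μ = 8.8/10.9 = 0.8073
P(N ≥ n) = ρⁿ
P(N ≥ 4) = 0.8073^4
P(N ≥ 4) = 0.4248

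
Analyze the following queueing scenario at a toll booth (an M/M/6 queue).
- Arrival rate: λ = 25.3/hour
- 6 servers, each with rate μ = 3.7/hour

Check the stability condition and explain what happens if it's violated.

Stability requires ρ = λ/(cμ) < 1
ρ = 25.3/(6 × 3.7) = 25.3/22.20 = 1.1396
Since 1.1396 ≥ 1, the system is UNSTABLE.
Need c > λ/μ = 25.3/3.7 = 6.84.
Minimum servers needed: c = 7.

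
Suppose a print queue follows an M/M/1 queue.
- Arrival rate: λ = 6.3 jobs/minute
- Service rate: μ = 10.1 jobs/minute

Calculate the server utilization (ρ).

Server utilization: ρ = λ/μ
ρ = 6.3/10.1 = 0.6238
The server is busy 62.38% of the time.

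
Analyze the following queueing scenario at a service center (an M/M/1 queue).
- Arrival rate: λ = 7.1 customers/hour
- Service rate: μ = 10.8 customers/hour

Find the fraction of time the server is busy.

Server utilization: ρ = λ/μ
ρ = 7.1/10.8 = 0.6574
The server is busy 65.74% of the time.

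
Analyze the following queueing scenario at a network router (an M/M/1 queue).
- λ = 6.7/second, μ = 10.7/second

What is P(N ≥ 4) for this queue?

ρ = λ/μ = 6.7/10.7 = 0.62617
P(N ≥ n) = ρⁿ
P(N ≥ 4) = 0.62617^4
P(N ≥ 4) = 0.1537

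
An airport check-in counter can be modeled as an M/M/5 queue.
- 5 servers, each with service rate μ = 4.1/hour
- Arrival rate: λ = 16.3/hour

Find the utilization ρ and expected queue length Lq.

Traffic intensity: ρ = λ/(cμ) = 16.3/(5×4.1) = 0.7951
Since ρ = 0.7951 < 1, system is stable.
Offered load a = λ/μ = cρ = 16.3/4.1 = 3.9756
P₀ = [ Σₙ₌₀^4 aⁿ/n! + a^5/(5!(1-ρ)) ]⁻¹
Σ = a^0/0! + a^1/1! + a^2/2! + a^3/3! + a^4/4! = 1.0000000 + 3.9756098 + 7.9027365 + 10.472732 + 10.408874 = 33.7600
a^5/(5!(1-ρ)) = 993.15890/(120 × 0.20487805) = 40.3963
P₀ = 1/(33.7600 + 40.3963) = 0.01349
Lq = P₀·a^5·ρ / (5!(1-ρ)²) = 0.013485 × 993.1589 × 0.79512 / (120 × 0.041975) = 2.1141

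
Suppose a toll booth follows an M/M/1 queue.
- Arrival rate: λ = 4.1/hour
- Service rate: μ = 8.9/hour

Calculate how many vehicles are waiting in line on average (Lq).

ρ = λ/μ = 4.1/8.9 = 0.4607
For M/M/1: Lq = λ²/(μ(μ-λ))
Lq = 16.81/(8.9 × 4.80)
Lq = 0.3935 vehicles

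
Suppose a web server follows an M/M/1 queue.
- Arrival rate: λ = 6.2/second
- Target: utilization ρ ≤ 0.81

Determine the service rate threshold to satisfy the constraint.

ρ = λ/μ, so μ = λ/ρ
μ ≥ 6.2/0.81 = 7.6543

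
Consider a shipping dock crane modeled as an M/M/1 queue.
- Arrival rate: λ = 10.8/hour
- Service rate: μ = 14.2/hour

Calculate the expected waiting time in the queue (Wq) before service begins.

First, compute utilization: ρ = λ/μ = 10.8/14.2 = 0.7606
For M/M/1: Wq = λ/(μ(μ-λ))
Wq = 10.8/(14.2 × (14.2-10.8))
Wq = 10.8/(14.2 × 3.40)
Wq = 0.2237 hours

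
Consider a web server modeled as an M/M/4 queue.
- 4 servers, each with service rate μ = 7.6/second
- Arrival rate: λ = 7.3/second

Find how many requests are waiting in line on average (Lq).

Traffic intensity: ρ = λ/(cμ) = 7.3/(4×7.6) = 0.2401
Since ρ = 0.2401 < 1, system is stable.
Offered load a = λ/μ = cρ = 7.3/7.6 = 0.9605
P₀ = [ Σₙ₌₀^3 aⁿ/n! + a^4/(4!(1-ρ)) ]⁻¹
Σ = a^0/0! + a^1/1! + a^2/2! + a^3/3! = 1.0000 + 0.9605 + 0.4613 + 0.1477 = 2.5695
a^4/(4!(1-ρ)) = 0.85121/(24 × 0.75987) = 0.04668
P₀ = 1/(2.5695 + 0.04668) = 0.3822
Lq = P₀·a^4·ρ / (4!(1-ρ)²) = 0.38223 × 0.85121 × 0.24013 / (24 × 0.57740) = 0.005638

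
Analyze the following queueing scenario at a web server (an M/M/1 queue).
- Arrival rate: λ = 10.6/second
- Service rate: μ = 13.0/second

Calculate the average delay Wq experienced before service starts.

First, compute utilization: ρ = λ/μ = 10.6/13.0 = 0.8154
For M/M/1: Wq = λ/(μ(μ-λ))
Wq = 10.6/(13.0 × (13.0-10.6))
Wq = 10.6/(13.0 × 2.40)
Wq = 0.3397 seconds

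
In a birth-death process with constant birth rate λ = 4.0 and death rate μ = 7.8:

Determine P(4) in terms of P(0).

For constant rates: P(n)/P(0) = (λ/μ)^n
P(4)/P(0) = (4.0/7.8)^4 = 0.51282^4 = 0.06916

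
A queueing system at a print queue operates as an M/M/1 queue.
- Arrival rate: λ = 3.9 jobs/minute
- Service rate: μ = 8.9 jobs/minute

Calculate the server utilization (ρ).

Server utilization: ρ = λ/μ
ρ = 3.9/8.9 = 0.4382
The server is busy 43.82% of the time.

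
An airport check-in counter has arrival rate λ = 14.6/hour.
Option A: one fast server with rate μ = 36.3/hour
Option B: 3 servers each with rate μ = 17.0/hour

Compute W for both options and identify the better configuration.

Option A: single server μ = 36.3 (M/M/1)
  ρ_A = 14.6/36.3 = 0.4022
  W_A = 1/(μ-λ) = 1/(36.3-14.6) = 1/21.70 = 0.04608

Option B: 3 servers μ = 17.0 (M/M/3)
  ρ_B = λ/(cμ) = 14.6/(3×17.0) = 0.2863
  Offered load a = λ/μ = cρ = 14.6/17.0 = 0.8588
  P₀ = [ Σₙ₌₀^2 aⁿ/n! + a^3/(3!(1-ρ)) ]⁻¹
  Σ = a^0/0! + a^1/1! + a^2/2! = 1.0000 + 0.8588 + 0.3688 = 2.2276
  a^3/(3!(1-ρ)) = 0.6334/(6 × 0.7137) = 0.1479
  P₀ = 1/(2.2276 + 0.1479) = 0.4210
  Lq = P₀·a^3·ρ / (3!(1-ρ)²) = 0.4210 × 0.6334 × 0.2863 / (6 × 0.5094) = 0.02498
  Wq_B = Lq/λ = 0.02498/14.6 = 0.001711
  W_B = Wq_B + 1/μ = 0.001711 + 0.05882 = 0.06053

Since W_A = 0.04608 < W_B = 0.06053, Option A (single fast server) has the shorter time in system.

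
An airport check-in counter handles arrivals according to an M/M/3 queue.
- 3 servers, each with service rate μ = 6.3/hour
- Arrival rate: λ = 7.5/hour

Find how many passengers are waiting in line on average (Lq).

Traffic intensity: ρ = λ/(cμ) = 7.5/(3×6.3) = 0.3968
Since ρ = 0.3968 < 1, system is stable.
Offered load a = λ/μ = cρ = 7.5/6.3 = 1.1905
P₀ = [ Σₙ₌₀^2 aⁿ/n! + a^3/(3!(1-ρ)) ]⁻¹
Σ = a^0/0! + a^1/1! + a^2/2! = 1.0000 + 1.1905 + 0.7086 = 2.8991
a^3/(3!(1-ρ)) = 1.6872/(6 × 0.6032) = 0.4662
P₀ = 1/(2.8991 + 0.4662) = 0.2972
Lq = P₀·a^3·ρ / (3!(1-ρ)²) = 0.29715 × 1.6872 × 0.39683 / (6 × 0.36382) = 0.09114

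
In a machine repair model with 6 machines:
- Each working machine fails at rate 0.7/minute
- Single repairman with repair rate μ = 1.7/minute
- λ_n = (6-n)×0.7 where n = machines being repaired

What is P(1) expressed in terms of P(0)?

P(1)/P(0) = ∏_{i=0}^{1-1} λ_i/μ_{i+1}
= (6-0)×0.7/1.7
= 2.4706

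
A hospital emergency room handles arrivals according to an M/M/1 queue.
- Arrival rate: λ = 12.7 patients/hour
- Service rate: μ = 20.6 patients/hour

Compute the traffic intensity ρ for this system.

Server utilization: ρ = λ/μ
ρ = 12.7/20.6 = 0.6165
The server is busy 61.65% of the time.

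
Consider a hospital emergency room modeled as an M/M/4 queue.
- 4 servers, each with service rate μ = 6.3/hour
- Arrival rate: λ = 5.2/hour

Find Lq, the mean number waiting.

Traffic intensity: ρ = λ/(cμ) = 5.2/(4×6.3) = 0.2063
Since ρ = 0.2063 < 1, system is stable.
Offered load a = λ/μ = cρ = 5.2/6.3 = 0.8254
P₀ = [ Σₙ₌₀^3 aⁿ/n! + a^4/(4!(1-ρ)) ]⁻¹
Σ = a^0/0! + a^1/1! + a^2/2! + a^3/3! = 1.0000 + 0.82540 + 0.34064 + 0.093721 = 2.2598
a^4/(4!(1-ρ)) = 0.46414/(24 × 0.79365) = 0.02437
P₀ = 1/(2.2598 + 0.02437) = 0.4378
Lq = P₀·a^4·ρ / (4!(1-ρ)²) = 0.43780 × 0.46414 × 0.20635 / (24 × 0.62988) = 0.002774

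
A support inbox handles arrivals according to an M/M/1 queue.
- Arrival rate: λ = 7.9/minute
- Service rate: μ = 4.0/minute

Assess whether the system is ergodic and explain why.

Stability requires ρ = λ/(cμ) < 1
ρ = 7.9/(1 × 4.0) = 7.9/4.00 = 1.9750
Since 1.9750 ≥ 1, the system is UNSTABLE.
Queue grows without bound. Need μ > λ = 7.9.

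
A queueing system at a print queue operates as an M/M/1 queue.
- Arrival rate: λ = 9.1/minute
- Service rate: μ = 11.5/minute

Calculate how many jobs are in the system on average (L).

ρ = λ/μ = 9.1/11.5 = 0.7913
For M/M/1: L = λ/(μ-λ)
L = 9.1/(11.5-9.1) = 9.1/2.40
L = 3.7917 jobs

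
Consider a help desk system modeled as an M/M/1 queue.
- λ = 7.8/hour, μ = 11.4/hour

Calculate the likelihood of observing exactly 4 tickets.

ρ = λ/μ = 7.8/11.4 = 0.6842
P(n) = (1-ρ)ρⁿ
P(4) = (1-0.6842) × 0.6842^4
P(4) = 0.31580 × 0.21915
P(4) = 0.06921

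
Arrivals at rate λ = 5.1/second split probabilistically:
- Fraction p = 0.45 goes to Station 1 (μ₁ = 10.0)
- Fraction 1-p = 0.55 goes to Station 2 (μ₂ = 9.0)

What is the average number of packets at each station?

Effective rates: λ₁ = 5.1×0.45 = 2.295, λ₂ = 5.1×0.55 = 2.805
Station 1: ρ₁ = 2.295/10.0 = 0.2295, L₁ = ρ₁/(1-ρ₁) = 0.2295/(1-0.2295) = 0.2979
Station 2: ρ₂ = 2.805/9.0 = 0.31167, L₂ = ρ₂/(1-ρ₂) = 0.31167/(1-0.31167) = 0.4528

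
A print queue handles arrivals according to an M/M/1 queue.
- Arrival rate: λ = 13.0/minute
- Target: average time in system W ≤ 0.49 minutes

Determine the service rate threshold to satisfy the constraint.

For M/M/1: W = 1/(μ-λ)
Need W ≤ 0.49, so 1/(μ-λ) ≤ 0.49
μ - λ ≥ 1/0.49 = 2.0408
μ ≥ 13.0 + 2.0408 = 15.0408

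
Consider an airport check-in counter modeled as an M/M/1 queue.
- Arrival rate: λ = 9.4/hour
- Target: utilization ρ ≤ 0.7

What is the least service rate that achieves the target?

ρ = λ/μ, so μ = λ/ρ
μ ≥ 9.4/0.7 = 13.4286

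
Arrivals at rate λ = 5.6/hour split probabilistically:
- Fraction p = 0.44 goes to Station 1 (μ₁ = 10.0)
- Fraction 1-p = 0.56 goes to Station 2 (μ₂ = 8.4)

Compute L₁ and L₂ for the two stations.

Effective rates: λ₁ = 5.6×0.44 = 2.464, λ₂ = 5.6×0.56 = 3.136
Station 1: ρ₁ = 2.464/10.0 = 0.2464, L₁ = ρ₁/(1-ρ₁) = 0.2464/(1-0.2464) = 0.3270
Station 2: ρ₂ = 3.136/8.4 = 0.3733, L₂ = ρ₂/(1-ρ₂) = 0.3733/(1-0.3733) = 0.5957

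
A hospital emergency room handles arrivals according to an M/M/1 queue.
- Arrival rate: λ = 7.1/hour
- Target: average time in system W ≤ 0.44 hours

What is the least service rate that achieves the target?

For M/M/1: W = 1/(μ-λ)
Need W ≤ 0.44, so 1/(μ-λ) ≤ 0.44
μ - λ ≥ 1/0.44 = 2.2727
μ ≥ 7.1 + 2.2727 = 9.3727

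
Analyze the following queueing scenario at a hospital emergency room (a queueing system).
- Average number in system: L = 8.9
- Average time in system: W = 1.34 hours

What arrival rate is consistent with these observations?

Little's Law: L = λW, so λ = L/W
λ = 8.9/1.34 = 6.6418 patients/hour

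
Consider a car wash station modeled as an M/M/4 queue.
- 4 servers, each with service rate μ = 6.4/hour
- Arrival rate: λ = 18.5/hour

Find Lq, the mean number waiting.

Traffic intensity: ρ = λ/(cμ) = 18.5/(4×6.4) = 0.7227
Since ρ = 0.7227 < 1, system is stable.
Offered load a = λ/μ = cρ = 18.5/6.4 = 2.8906
P₀ = [ Σₙ₌₀^3 aⁿ/n! + a^4/(4!(1-ρ)) ]⁻¹
Σ = a^0/0! + a^1/1! + a^2/2! + a^3/3! = 1.0000 + 2.8906 + 4.1779 + 4.0255 = 12.0940
a^4/(4!(1-ρ)) = 69.8179/(24 × 0.277344) = 10.4891
P₀ = 1/(12.0940 + 10.4891) = 0.04428
Lq = P₀·a^4·ρ / (4!(1-ρ)²) = 0.044281 × 69.8179 × 0.72266 / (24 × 0.076920) = 1.2102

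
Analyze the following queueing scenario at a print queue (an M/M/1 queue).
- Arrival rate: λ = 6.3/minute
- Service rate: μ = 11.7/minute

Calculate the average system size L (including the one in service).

ρ = λ/μ = 6.3/11.7 = 0.5385
For M/M/1: L = λ/(μ-λ)
L = 6.3/(11.7-6.3) = 6.3/5.40
L = 1.1667 jobs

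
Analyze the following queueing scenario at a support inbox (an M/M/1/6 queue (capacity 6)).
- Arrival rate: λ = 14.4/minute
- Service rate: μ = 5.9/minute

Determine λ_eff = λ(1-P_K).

ρ = λ/μ = 14.4/5.9 = 2.4407
P₀ = (1-ρ)/(1-ρ^(K+1)) = (1-2.4407)/(1-2.4407^7) = -1.4407/-514.9419 = 0.002798
P_K = P₀×ρ^K = 0.0027978 × 2.4407^6 = 0.0027978 × 211.3910 = 0.5914
λ_eff = λ(1-P_K) = 14.4 × (1 - 0.591424) = 14.4 × 0.408576 = 5.8835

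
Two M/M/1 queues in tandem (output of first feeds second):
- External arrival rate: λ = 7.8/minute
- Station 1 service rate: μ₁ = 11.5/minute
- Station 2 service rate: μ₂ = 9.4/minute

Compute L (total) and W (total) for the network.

By Jackson's theorem, each station behaves as independent M/M/1.
Station 1: ρ₁ = 7.8/11.5 = 0.6783, L₁ = ρ₁/(1-ρ₁) = λ/(μ₁-λ) = 7.8/3.70 = 2.1081
Station 2: ρ₂ = 7.8/9.4 = 0.8298, L₂ = ρ₂/(1-ρ₂) = λ/(μ₂-λ) = 7.8/1.60 = 4.8750
Total: L = L₁ + L₂ = 2.1081 + 4.8750 = 6.9831
W = L/λ = 6.9831/7.8 = 0.8953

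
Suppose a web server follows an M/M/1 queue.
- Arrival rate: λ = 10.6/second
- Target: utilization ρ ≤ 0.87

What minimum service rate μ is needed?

ρ = λ/μ, so μ = λ/ρ
μ ≥ 10.6/0.87 = 12.1839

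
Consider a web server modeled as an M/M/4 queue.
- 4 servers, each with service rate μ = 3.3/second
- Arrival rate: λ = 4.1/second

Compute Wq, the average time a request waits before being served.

Traffic intensity: ρ = λ/(cμ) = 4.1/(4×3.3) = 0.3106
Since ρ = 0.3106 < 1, system is stable.
Offered load a = λ/μ = cρ = 4.1/3.3 = 1.2424
P₀ = [ Σₙ₌₀^3 aⁿ/n! + a^4/(4!(1-ρ)) ]⁻¹
Σ = a^0/0! + a^1/1! + a^2/2! + a^3/3! = 1.00000 + 1.24242 + 0.771809 + 0.319638 = 3.3339
a^4/(4!(1-ρ)) = 2.3828/(24 × 0.6894) = 0.1440
P₀ = 1/(3.3339 + 0.1440) = 0.2875
Lq = P₀·a^4·ρ / (4!(1-ρ)²) = 0.28753 × 2.3828 × 0.31061 / (24 × 0.47526) = 0.01866
Wq = Lq/λ = 0.018656/4.1 = 0.004550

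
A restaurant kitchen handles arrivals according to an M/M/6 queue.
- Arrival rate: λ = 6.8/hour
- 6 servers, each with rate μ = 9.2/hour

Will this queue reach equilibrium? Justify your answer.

Stability requires ρ = λ/(cμ) < 1
ρ = 6.8/(6 × 9.2) = 6.8/55.20 = 0.1232
Since 0.1232 < 1, the system is STABLE.
The servers are busy 12.32% of the time.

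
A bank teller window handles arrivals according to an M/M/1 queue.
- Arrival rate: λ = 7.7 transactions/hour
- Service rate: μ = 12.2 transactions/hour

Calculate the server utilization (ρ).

Server utilization: ρ = λ/μ
ρ = 7.7/12.2 = 0.6311
The server is busy 63.11% of the time.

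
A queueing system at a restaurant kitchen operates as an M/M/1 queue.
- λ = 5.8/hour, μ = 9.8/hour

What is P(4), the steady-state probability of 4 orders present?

ρ = λ/μ = 5.8/9.8 = 0.59184
P(n) = (1-ρ)ρⁿ
P(4) = (1-0.59184) × 0.59184^4
P(4) = 0.40816 × 0.12269
P(4) = 0.05008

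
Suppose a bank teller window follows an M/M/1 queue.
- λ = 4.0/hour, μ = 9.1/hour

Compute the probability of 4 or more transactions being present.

ρ = λ/μ = 4.0/9.1 = 0.43956
P(N ≥ n) = ρⁿ
P(N ≥ 4) = 0.43956^4
P(N ≥ 4) = 0.03733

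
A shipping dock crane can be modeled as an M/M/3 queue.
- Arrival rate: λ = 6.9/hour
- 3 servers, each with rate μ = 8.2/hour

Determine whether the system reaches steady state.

Stability requires ρ = λ/(cμ) < 1
ρ = 6.9/(3 × 8.2) = 6.9/24.60 = 0.2805
Since 0.2805 < 1, the system is STABLE.
The servers are busy 28.05% of the time.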